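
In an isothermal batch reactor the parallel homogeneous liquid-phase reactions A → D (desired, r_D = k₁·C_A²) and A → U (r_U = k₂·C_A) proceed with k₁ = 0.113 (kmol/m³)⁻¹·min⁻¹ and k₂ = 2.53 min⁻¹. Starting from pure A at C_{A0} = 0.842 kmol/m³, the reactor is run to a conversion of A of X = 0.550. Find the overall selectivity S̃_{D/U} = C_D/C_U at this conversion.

C_A = C_{A0}(1−X) = 0.3789 kmol/m³.
Along a PFR/batch, dC_U/dC_A = −r_U/(r_D+r_U) = −k₂/(k₂+k₁·C_A).
Integrating from C_{A0} to C_A: C_U = (2.53/0.113)·ln[(2.53+0.113·0.842)/(2.53+0.113·0.379)] = 22.39·ln(2.625/2.573) = 0.4508 kmol/m³.
Then C_D = (C_{A0}−C_A) − C_U = 0.4631 − 0.4508 = 0.01228 kmol/m³.
S̃_{D/U} = C_D/C_U = 0.01228/0.4508 = 0.0272.

0.0272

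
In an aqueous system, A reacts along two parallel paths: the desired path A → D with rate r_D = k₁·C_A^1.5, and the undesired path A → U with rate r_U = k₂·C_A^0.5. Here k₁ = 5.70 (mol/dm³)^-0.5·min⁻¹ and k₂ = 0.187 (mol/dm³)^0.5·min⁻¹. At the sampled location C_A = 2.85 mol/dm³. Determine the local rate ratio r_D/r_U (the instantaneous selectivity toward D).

86.9

S_{D/U} = r_D/r_U = (k₁·C_A^1.5)/(k₂·C_A^0.5) = (k₁/k₂)·C_A.
= (5.70×2.850^1.5) / (0.187×2.850^0.5) = 27.42/0.3157 = 86.9.
Since the desired path is higher order in A, keeping C_A high (PFR or concentrated feed) favours D.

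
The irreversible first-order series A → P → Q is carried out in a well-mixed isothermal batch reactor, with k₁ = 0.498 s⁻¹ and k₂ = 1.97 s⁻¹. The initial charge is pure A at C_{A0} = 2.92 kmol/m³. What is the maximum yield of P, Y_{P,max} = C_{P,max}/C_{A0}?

Evaluating C_P at t_opt = ln(k₂/k₁)/(k₂−k₁) gives C_{P,max}/C_{A0} = (k₁/k₂)^[k₂/(k₂−k₁)].
= (0.498/1.97)^(1.97/(1.97−0.498)) = (0.2528)^(1.338) = 0.1587.

0.159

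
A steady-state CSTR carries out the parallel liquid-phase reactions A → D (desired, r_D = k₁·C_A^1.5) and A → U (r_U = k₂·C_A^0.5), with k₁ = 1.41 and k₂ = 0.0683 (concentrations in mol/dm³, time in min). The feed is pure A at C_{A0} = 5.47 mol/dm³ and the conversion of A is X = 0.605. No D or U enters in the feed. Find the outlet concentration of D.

3.24 mol/dm³

Exit C_A = C_{A0}(1−X) = 5.47×0.395 = 2.161 mol/dm³.
In a CSTR the entire volume is at exit conditions, so r_D = 1.41×2.161^1.5 = 4.478 and r_U = 0.0683×2.161^0.5 = 0.1004.
Fraction of consumed A going to D: r_D/(r_D+r_U) = 0.9781.
C_D = 0.9781·C_{A0}·X = 0.9781×5.47×0.605 = 3.24 mol/dm³.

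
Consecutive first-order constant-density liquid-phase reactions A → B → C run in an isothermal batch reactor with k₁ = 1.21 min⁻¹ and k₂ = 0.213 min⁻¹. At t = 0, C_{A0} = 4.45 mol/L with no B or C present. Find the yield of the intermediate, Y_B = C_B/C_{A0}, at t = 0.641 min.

0.500

The intermediate concentration in a first-order A→B→C sequence is C_B = k₁C_{A0}(e^(−k₁t) − e^(−k₂t))/(k₂−k₁).
e^(−k₁t) = e^(−1.21×0.641) = e^(−0.7756) = 0.4604; e^(−k₂t) = e^(−0.1365) = 0.8724.
C_B = 1.21×4.45/(0.213−1.21) × (0.4604−0.8724) = (-5.401)×(-0.4120) = 2.225 mol/L.
Y_B = C_B/C_{A0} = 2.225/4.45 = 0.500.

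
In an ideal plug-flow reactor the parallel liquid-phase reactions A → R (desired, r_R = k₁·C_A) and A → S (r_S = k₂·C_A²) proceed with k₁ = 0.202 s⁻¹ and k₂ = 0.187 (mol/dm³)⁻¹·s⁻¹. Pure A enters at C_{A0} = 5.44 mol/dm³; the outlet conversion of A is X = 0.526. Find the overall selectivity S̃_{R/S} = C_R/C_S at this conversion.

0.279

C_A = C_{A0}(1−X) = 2.579 mol/dm³.
Along a PFR/batch, dC_R/dC_A = −r_R/(r_R+r_S) = −k₁/(k₁+k₂·C_A).
Integrating from C_{A0} to C_A: C_R = (0.202/0.187)·ln[(0.202+0.187·5.44)/(0.202+0.187·2.58)] = 1.080·ln(1.219/0.6842) = 0.6241 mol/dm³.
C_S = (C_{A0}−C_A)−C_R = 2.237 mol/dm³; S̃_{R/S} = 0.6241/2.237 = 0.279.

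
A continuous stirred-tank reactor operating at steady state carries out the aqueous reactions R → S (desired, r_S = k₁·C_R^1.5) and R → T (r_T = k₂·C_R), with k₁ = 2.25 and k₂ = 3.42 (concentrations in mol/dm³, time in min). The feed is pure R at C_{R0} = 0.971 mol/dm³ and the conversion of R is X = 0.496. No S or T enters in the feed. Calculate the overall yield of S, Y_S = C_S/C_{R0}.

0.156

Exit C_R = C_{R0}(1−X) = 0.971×0.504 = 0.4894 mol/dm³.
In a CSTR the entire volume is at exit conditions, so r_S = 2.25×0.4894^1.5 = 0.7703 and r_T = 3.42×0.4894 = 1.674.
Fraction of consumed R going to S: r_S/(r_S+r_T) = 0.3152.
C_S = 0.3152·C_{R0}·X = 0.3152×0.971×0.496 = 0.152 mol/dm³; Y_S = C_S/C_{R0} = 0.156.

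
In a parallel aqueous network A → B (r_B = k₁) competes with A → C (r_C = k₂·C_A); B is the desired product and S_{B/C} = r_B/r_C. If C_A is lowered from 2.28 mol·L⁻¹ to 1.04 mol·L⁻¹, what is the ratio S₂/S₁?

2.19

S_{B/C} = (k₁/k₂)·C_A⁻¹, so S₂/S₁ = (C_{A,2}/C_{A,1})⁻¹.
= 2.28/1.04 = 2.19.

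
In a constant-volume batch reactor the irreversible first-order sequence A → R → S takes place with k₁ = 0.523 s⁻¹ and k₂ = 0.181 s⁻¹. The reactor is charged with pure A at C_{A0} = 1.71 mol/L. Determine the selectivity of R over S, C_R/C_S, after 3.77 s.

For first-order series with pure A initially, C_R(t) = k₁C_{A0}/(k₂−k₁)·(e^(−k₁t) − e^(−k₂t)).
e^(−k₁t) = e^(−0.523×3.77) = e^(−1.972) = 0.1392; e^(−k₂t) = e^(−0.6824) = 0.5054.
C_R = 0.523×1.71/(0.181−0.523) × (0.1392−0.5054) = (-2.615)×(-0.3662) = 0.9576 mol/L.
C_A = C_{A0}e^(−k₁t) = 0.2381 mol/L, so C_S = C_{A0}−C_A−C_R = 0.5143 mol/L; C_R/C_S = 1.86.

1.86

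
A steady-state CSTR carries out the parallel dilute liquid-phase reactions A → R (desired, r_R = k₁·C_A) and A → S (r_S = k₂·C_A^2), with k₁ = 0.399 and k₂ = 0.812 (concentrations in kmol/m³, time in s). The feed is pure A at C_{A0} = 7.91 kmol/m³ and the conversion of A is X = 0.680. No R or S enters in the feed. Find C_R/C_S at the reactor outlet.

0.194

Exit C_A = C_{A0}(1−X) = 7.91×0.320 = 2.531 kmol/m³.
In a CSTR the entire volume is at exit conditions, so r_R = 0.399×2.531 = 1.010 and r_S = 0.812×2.531^2 = 5.202.
Overall selectivity = C_R/C_S = r_Rτ/(r_Sτ) = r_R/r_S = 0.194.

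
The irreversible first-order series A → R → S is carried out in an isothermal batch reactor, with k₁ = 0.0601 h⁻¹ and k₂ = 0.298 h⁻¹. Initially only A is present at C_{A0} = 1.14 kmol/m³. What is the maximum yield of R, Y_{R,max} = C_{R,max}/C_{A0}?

0.135

At the optimum, C_{R,max}/C_{A0} = (k₁/k₂)^[k₂/(k₂−k₁)].
= (0.0601/0.298)^(0.298/(0.298−0.0601)) = (0.2017)^(1.253) = 0.1346.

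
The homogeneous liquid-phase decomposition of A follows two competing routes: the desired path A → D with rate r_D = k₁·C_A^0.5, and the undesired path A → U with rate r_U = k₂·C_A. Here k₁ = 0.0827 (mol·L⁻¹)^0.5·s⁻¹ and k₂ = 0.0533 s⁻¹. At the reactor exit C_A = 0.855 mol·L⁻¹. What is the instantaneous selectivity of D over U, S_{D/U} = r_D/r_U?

S_{D/U} = r_D/r_U = (k₁·C_A^0.5)/(k₂·C_A) = (k₁/k₂)·C_A^-0.5.
= (0.0827×0.8550^0.5) / (0.0533×0.8550) = 0.07647/0.04557 = 1.68.
The undesired path is higher order in A, so low C_A (CSTR or dilute feed) favours D.

1.68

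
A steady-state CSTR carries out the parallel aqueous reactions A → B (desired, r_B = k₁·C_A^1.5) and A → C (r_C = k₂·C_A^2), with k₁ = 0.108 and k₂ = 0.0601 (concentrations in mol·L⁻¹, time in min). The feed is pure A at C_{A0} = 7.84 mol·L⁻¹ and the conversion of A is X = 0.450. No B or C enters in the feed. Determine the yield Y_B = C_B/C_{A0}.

0.209

Exit C_A = C_{A0}(1−X) = 7.84×0.550 = 4.312 mol·L⁻¹.
Rates in a CSTR are evaluated at the outlet concentration: r_B = 0.108×4.312^1.5 = 0.9670, r_C = 0.0601×4.312^2 = 1.117.
Fraction of consumed A going to B: r_B/(r_B+r_C) = 0.4639.
C_B = 0.4639·C_{A0}·X = 0.4639×7.84×0.450 = 1.64 mol·L⁻¹; Y_B = C_B/C_{A0} = 0.209.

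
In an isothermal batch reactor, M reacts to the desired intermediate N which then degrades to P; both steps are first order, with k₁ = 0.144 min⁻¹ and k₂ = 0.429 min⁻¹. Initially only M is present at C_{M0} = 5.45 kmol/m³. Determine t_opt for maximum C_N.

Setting dC_N/dt = 0 gives t_opt = ln(k₂/k₁)/(k₂−k₁).
= ln(0.429/0.144)/(0.429−0.144) = ln(2.979)/0.2850 = 1.092/0.2850 = 3.83 min.

3.83 min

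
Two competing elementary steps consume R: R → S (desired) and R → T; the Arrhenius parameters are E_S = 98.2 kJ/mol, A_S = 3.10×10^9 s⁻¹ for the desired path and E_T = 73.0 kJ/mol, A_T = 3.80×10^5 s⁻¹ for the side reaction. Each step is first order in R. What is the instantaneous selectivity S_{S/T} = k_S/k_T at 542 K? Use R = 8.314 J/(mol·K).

k_S/k_T = (A_S/A_T)·exp[−(E_S−E_T)/(RT)] = (A_S/A_T)·exp[(E_T−E_S)/(RT)].
(E_T−E_S)/(RT) = (73.0−98.2)×10³/(8.314×542) = -25200/4506 = -5.592.
k_S/k_T = (3.10×10^9/3.80×10^5)·exp(-5.592) = 8158 × 0.003726 = 30.4.
Since E_S > E_T, raising the temperature improves selectivity toward S.

30.4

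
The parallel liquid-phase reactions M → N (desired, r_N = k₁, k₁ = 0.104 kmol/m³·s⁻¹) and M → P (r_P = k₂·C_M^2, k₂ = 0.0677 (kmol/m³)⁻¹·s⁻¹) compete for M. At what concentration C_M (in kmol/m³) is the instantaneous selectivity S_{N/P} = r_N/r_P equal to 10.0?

0.392 kmol/m³

S_{N/P} = (k₁/k₂)·C_M^-2 ⇒ C_M = (S·k₂/k₁)^(-0.5).
= (10.0×0.0677/0.104)^(-0.5) = (6.510)^(-0.5) = 0.392 kmol/m³.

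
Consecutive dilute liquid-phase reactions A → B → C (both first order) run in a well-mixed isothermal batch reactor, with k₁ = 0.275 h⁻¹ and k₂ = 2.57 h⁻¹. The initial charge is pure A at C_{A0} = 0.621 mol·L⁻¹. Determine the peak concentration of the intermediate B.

Evaluating C_B at t_opt = ln(k₂/k₁)/(k₂−k₁) gives C_{B,max}/C_{A0} = (k₁/k₂)^[k₂/(k₂−k₁)].
= (0.275/2.57)^(2.57/(2.57−0.275)) = (0.1070)^(1.120) = 0.08186.
C_{B,max} = 0.08186×0.621 = 0.0508 mol·L⁻¹.

0.0508 mol·L⁻¹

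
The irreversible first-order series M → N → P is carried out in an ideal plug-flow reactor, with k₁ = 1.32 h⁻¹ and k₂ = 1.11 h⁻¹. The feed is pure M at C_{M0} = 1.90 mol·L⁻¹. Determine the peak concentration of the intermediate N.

0.760 mol·L⁻¹

Evaluating C_N at τ_opt = ln(k₂/k₁)/(k₂−k₁) gives C_{N,max}/C_{M0} = (k₁/k₂)^[k₂/(k₂−k₁)].
= (1.32/1.11)^(1.11/(1.11−1.32)) = (1.189)^(-5.286) = 0.4002.
C_{N,max} = 0.4002×1.90 = 0.760 mol·L⁻¹.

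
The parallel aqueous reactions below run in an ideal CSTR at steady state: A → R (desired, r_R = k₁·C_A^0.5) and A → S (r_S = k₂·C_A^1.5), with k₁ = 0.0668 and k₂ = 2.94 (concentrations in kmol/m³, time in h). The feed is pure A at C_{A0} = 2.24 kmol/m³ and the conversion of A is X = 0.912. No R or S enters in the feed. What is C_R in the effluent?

Exit C_A = C_{A0}(1−X) = 2.24×0.0880 = 0.1971 kmol/m³.
Rates in a CSTR are evaluated at the outlet concentration: r_R = 0.0668×0.1971^0.5 = 0.02966, r_S = 2.94×0.1971^1.5 = 0.2573.
Fraction of consumed A going to R: r_R/(r_R+r_S) = 0.1034.
C_R = 0.1034·C_{A0}·X = 0.1034×2.24×0.912 = 0.211 kmol/m³.

0.211 kmol/m³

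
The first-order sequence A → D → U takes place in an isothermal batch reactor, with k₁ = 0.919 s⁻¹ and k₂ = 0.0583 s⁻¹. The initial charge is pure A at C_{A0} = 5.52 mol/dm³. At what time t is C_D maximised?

3.20 s

The intermediate peaks when r₁ = r₂, i.e. k₁e^(−k₁t) = k₂e^(−k₂t), giving t_opt = ln(k₂/k₁)/(k₂−k₁).
= ln(0.0583/0.919)/(0.0583−0.919) = ln(0.06344)/-0.8607 = -2.758/-0.8607 = 3.20 s.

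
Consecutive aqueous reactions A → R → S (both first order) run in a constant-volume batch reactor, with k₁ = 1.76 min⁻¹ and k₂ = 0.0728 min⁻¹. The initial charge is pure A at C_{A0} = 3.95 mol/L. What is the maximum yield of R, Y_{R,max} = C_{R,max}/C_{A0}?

0.872

For a first-order series the maximum intermediate yield is C_{R,max}/C_{A0} = (k₁/k₂)^[k₂/(k₂−k₁)].
= (1.76/0.0728)^(0.0728/(0.0728−1.76)) = (24.18)^(-0.04315) = 0.8716.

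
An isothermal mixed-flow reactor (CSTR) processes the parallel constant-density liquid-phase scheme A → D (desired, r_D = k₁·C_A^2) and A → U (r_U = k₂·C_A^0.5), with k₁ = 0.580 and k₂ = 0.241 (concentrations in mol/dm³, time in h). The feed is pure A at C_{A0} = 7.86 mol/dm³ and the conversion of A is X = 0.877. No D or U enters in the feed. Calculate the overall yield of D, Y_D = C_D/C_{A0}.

0.610

Exit C_A = C_{A0}(1−X) = 7.86×0.123 = 0.9668 mol/dm³.
A CSTR operates uniformly at the exit composition, giving r_D = 0.5421 and r_U = 0.2370 (each k·C_A^n at C_A = 0.9668).
Fraction of consumed A going to D: r_D/(r_D+r_U) = 0.6958.
C_D = 0.6958·C_{A0}·X = 0.6958×7.86×0.877 = 4.80 mol/dm³; Y_D = C_D/C_{A0} = 0.610.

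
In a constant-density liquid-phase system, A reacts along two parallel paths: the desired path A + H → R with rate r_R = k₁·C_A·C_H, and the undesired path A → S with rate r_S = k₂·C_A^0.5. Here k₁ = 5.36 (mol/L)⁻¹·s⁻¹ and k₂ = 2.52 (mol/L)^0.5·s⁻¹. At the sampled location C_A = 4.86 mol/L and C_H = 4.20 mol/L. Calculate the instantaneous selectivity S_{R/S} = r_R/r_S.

19.7

S_{R/S} = r_R/r_S = (k₁·C_A·C_H)/(k₂·C_A^0.5) = (k₁/k₂)·C_A^0.5·C_H.
= (5.36×4.860×4.200) / (2.52×4.860^0.5) = 109.4/5.555 = 19.7.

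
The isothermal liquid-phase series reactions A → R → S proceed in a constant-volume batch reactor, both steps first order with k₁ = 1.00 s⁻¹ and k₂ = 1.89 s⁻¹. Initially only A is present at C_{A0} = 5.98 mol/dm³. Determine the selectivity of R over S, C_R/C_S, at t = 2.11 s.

Solving the coupled first-order balances gives C_R(t) = [k₁/(k₂−k₁)]·C_{A0}·(e^(−k₁t) − e^(−k₂t)).
e^(−k₁t) = e^(−1.00×2.11) = e^(−2.110) = 0.1212; e^(−k₂t) = e^(−3.988) = 0.01854.
C_R = 1.00×5.98/(1.89−1.00) × (0.1212−0.01854) = 6.719×0.1027 = 0.6900 mol/dm³.
C_A = C_{A0}e^(−k₁t) = 0.7250 mol/dm³, so C_S = C_{A0}−C_A−C_R = 4.565 mol/dm³; C_R/C_S = 0.151.

0.151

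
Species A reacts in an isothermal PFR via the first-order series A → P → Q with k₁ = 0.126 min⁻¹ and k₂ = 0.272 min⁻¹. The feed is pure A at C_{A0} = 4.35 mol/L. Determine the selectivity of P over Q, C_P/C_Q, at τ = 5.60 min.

Solving the coupled first-order balances gives C_P(τ) = [k₁/(k₂−k₁)]·C_{A0}·(e^(−k₁τ) − e^(−k₂τ)).
e^(−k₁τ) = e^(−0.126×5.60) = e^(−0.7056) = 0.4938; e^(−k₂τ) = e^(−1.523) = 0.2180.
C_P = 0.126×4.35/(0.272−0.126) × (0.4938−0.2180) = 3.754×0.2758 = 1.035 mol/L.
C_A = C_{A0}e^(−k₁τ) = 2.148 mol/L, so C_Q = C_{A0}−C_A−C_P = 1.167 mol/L; C_P/C_Q = 0.888.

0.888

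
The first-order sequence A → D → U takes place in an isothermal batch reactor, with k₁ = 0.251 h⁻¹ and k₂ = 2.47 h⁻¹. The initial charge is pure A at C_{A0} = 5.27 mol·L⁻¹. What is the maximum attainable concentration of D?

Evaluating C_D at t_opt = ln(k₂/k₁)/(k₂−k₁) gives C_{D,max}/C_{A0} = (k₁/k₂)^[k₂/(k₂−k₁)].
= (0.251/2.47)^(2.47/(2.47−0.251)) = (0.1016)^(1.113) = 0.07846.
C_{D,max} = 0.07846×5.27 = 0.413 mol·L⁻¹.

0.413 mol·L⁻¹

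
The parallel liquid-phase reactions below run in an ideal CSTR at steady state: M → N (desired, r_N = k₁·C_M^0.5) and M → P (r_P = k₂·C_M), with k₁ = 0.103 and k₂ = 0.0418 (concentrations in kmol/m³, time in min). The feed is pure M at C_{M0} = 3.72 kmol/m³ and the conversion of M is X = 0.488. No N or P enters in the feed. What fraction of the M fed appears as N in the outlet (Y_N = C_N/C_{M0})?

0.313

Exit C_M = C_{M0}(1−X) = 3.72×0.512 = 1.905 kmol/m³.
Rates in a CSTR are evaluated at the outlet concentration: r_N = 0.103×1.905^0.5 = 0.1421, r_P = 0.0418×1.905 = 0.07961.
Fraction of consumed M going to N: r_N/(r_N+r_P) = 0.6410.
C_N = 0.6410·C_{M0}·X = 0.6410×3.72×0.488 = 1.16 kmol/m³; Y_N = C_N/C_{M0} = 0.313.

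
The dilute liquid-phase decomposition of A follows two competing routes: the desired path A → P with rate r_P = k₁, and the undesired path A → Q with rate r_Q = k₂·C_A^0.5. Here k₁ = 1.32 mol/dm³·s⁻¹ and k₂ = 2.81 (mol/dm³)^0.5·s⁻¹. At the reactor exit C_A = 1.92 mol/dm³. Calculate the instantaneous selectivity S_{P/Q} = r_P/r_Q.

S_{P/Q} = r_P/r_Q = (k₁)/(k₂·C_A^0.5) = (k₁/k₂)·C_A^-0.5.
= (1.32) / (2.81×1.920^0.5) = 1.320/3.894 = 0.339.
The undesired path is higher order in A, so low C_A (CSTR or dilute feed) favours P.

0.339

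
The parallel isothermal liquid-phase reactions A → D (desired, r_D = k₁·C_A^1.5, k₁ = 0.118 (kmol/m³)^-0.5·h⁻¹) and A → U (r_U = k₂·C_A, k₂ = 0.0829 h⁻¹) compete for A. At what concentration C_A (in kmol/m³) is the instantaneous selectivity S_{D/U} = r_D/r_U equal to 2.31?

2.63 kmol/m³

S_{D/U} = (k₁/k₂)·C_A^0.5 ⇒ C_A = (S·k₂/k₁)^(2).
= (2.31×0.0829/0.118)^(2) = (1.623)^(2) = 2.63 kmol/m³.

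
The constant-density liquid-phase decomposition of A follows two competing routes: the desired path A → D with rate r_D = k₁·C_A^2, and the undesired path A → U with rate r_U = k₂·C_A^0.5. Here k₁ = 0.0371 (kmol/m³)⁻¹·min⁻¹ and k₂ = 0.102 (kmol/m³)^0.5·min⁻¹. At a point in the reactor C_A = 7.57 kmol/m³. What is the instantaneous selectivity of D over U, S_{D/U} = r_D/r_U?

S_{D/U} = r_D/r_U = (k₁·C_A^2)/(k₂·C_A^0.5) = (k₁/k₂)·C_A^1.5.
= (0.0371×7.570^2) / (0.102×7.570^0.5) = 2.126/0.2806 = 7.58.

7.58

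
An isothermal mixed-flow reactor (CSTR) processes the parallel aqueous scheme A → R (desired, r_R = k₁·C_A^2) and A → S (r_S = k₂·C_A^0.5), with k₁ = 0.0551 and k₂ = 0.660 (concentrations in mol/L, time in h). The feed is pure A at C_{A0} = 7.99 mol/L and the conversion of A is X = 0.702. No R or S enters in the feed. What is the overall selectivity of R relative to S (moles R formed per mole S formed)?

0.307

Exit C_A = C_{A0}(1−X) = 7.99×0.298 = 2.381 mol/L.
A CSTR operates uniformly at the exit composition, giving r_R = 0.3124 and r_S = 1.018 (each k·C_A^n at C_A = 2.381).
Overall selectivity = C_R/C_S = r_Rτ/(r_Sτ) = r_R/r_S = 0.307.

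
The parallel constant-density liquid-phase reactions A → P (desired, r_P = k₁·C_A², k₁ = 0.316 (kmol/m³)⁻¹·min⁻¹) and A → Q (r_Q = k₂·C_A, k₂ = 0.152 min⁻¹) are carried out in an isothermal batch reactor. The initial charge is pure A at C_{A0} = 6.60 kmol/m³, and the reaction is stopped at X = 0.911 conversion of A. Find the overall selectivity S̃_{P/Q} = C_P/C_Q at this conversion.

C_A = C_{A0}(1−X) = 0.5874 kmol/m³.
Along a PFR/batch, dC_Q/dC_A = −r_Q/(r_P+r_Q) = −k₂/(k₂+k₁·C_A).
Integrating from C_{A0} to C_A: C_Q = (0.152/0.316)·ln[(0.152+0.316·6.60)/(0.152+0.316·0.587)] = 0.4810·ln(2.238/0.3376) = 0.9097 kmol/m³.
Then C_P = (C_{A0}−C_A) − C_Q = 6.013 − 0.9097 = 5.103 kmol/m³.
S̃_{P/Q} = C_P/C_Q = 5.103/0.9097 = 5.61.

5.61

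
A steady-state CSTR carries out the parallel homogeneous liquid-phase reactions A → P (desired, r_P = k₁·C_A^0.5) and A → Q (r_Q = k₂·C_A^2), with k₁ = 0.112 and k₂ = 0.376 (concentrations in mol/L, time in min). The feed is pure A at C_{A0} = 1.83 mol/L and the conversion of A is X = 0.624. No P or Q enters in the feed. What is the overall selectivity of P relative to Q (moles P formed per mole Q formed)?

0.522

Exit C_A = C_{A0}(1−X) = 1.83×0.376 = 0.6881 mol/L.
In a CSTR the entire volume is at exit conditions, so r_P = 0.112×0.6881^0.5 = 0.09290 and r_Q = 0.376×0.6881^2 = 0.1780.
Overall selectivity = C_P/C_Q = r_Pτ/(r_Qτ) = r_P/r_Q = 0.522.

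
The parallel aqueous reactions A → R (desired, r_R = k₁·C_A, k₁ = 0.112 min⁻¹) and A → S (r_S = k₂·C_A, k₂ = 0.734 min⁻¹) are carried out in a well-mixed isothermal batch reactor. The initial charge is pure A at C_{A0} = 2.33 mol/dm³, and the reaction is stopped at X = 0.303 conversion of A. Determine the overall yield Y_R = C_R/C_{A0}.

0.0401

C_A = C_{A0}(1−X) = 1.624 mol/dm³.
Both paths are first order in A, so the instantaneous fraction to R is constant: dC_R/d(−C_A) = k₁/(k₁+k₂) = 0.1324.
C_R = 0.1324·(C_{A0}−C_A) = 0.1324×0.7060 = 0.0935 mol/dm³.
Y_R = C_R/C_{A0} = 0.09346/2.33 = 0.0401.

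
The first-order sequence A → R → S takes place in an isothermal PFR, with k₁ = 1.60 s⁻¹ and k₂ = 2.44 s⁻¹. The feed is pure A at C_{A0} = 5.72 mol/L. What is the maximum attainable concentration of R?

1.68 mol/L

For a first-order series the maximum intermediate yield is C_{R,max}/C_{A0} = (k₁/k₂)^[k₂/(k₂−k₁)].
= (1.60/2.44)^(2.44/(2.44−1.60)) = (0.6557)^(2.905) = 0.2935.
C_{R,max} = 0.2935×5.72 = 1.68 mol/L.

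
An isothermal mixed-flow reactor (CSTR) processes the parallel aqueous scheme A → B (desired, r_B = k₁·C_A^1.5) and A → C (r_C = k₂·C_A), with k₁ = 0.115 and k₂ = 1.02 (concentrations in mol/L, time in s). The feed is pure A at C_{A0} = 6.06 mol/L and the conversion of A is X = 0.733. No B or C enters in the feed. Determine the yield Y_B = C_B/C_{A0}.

Exit C_A = C_{A0}(1−X) = 6.06×0.267 = 1.618 mol/L.
Rates in a CSTR are evaluated at the outlet concentration: r_B = 0.115×1.618^1.5 = 0.2367, r_C = 1.02×1.618 = 1.650.
Fraction of consumed A going to B: r_B/(r_B+r_C) = 0.1254.
C_B = 0.1254·C_{A0}·X = 0.1254×6.06×0.733 = 0.557 mol/L; Y_B = C_B/C_{A0} = 0.0919.

0.0919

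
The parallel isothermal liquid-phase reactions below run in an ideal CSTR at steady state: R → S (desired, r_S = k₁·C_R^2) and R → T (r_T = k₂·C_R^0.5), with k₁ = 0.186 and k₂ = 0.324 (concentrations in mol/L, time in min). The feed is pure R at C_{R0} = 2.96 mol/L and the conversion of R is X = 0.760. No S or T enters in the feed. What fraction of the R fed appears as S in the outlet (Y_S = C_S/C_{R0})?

Exit C_R = C_{R0}(1−X) = 2.96×0.240 = 0.7104 mol/L.
Rates in a CSTR are evaluated at the outlet concentration: r_S = 0.186×0.7104^2 = 0.09387, r_T = 0.324×0.7104^0.5 = 0.2731.
Fraction of consumed R going to S: r_S/(r_S+r_T) = 0.2558.
C_S = 0.2558·C_{R0}·X = 0.2558×2.96×0.760 = 0.575 mol/L; Y_S = C_S/C_{R0} = 0.194.

0.194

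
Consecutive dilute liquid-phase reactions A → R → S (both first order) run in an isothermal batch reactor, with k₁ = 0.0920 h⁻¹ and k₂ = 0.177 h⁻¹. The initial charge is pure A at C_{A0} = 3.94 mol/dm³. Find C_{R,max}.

Evaluating C_R at t_opt = ln(k₂/k₁)/(k₂−k₁) gives C_{R,max}/C_{A0} = (k₁/k₂)^[k₂/(k₂−k₁)].
= (0.0920/0.177)^(0.177/(0.177−0.0920)) = (0.5198)^(2.082) = 0.2560.
C_{R,max} = 0.2560×3.94 = 1.01 mol/dm³.

1.01 mol/dm³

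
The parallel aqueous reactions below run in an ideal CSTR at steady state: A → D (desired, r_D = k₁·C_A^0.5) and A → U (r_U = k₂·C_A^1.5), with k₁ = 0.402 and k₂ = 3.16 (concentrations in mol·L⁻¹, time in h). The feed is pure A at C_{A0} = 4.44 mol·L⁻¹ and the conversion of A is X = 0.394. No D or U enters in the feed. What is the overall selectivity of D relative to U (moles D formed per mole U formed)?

0.0473

Exit C_A = C_{A0}(1−X) = 4.44×0.606 = 2.691 mol·L⁻¹.
In a CSTR the entire volume is at exit conditions, so r_D = 0.402×2.691^0.5 = 0.6594 and r_U = 3.16×2.691^1.5 = 13.95.
Overall selectivity = C_D/C_U = r_Dτ/(r_Uτ) = r_D/r_U = 0.0473.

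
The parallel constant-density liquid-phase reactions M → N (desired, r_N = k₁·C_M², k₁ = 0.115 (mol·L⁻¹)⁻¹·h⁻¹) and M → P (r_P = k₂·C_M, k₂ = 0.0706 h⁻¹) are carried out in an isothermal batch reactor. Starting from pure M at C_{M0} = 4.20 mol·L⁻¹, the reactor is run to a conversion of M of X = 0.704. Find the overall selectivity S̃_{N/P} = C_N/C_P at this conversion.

4.06

C_M = C_{M0}(1−X) = 1.243 mol·L⁻¹.
Along a PFR/batch, dC_P/dC_M = −r_P/(r_N+r_P) = −k₂/(k₂+k₁·C_M).
Integrating from C_{M0} to C_M: C_P = (0.0706/0.115)·ln[(0.0706+0.115·4.20)/(0.0706+0.115·1.24)] = 0.6139·ln(0.5536/0.2136) = 0.5847 mol·L⁻¹.
Then C_N = (C_{M0}−C_M) − C_P = 2.957 − 0.5847 = 2.372 mol·L⁻¹.
S̃_{N/P} = C_N/C_P = 2.372/0.5847 = 4.06.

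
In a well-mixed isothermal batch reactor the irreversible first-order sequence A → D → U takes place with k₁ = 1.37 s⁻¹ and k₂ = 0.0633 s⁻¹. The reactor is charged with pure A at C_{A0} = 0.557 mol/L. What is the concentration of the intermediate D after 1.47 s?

0.454 mol/L

For first-order series with pure A initially, C_D(t) = k₁C_{A0}/(k₂−k₁)·(e^(−k₁t) − e^(−k₂t)).
e^(−k₁t) = e^(−1.37×1.47) = e^(−2.014) = 0.1335; e^(−k₂t) = e^(−0.09305) = 0.9111.
C_D = 1.37×0.557/(0.0633−1.37) × (0.1335−0.9111) = (-0.5840)×(-0.7777) = 0.4542 mol/L.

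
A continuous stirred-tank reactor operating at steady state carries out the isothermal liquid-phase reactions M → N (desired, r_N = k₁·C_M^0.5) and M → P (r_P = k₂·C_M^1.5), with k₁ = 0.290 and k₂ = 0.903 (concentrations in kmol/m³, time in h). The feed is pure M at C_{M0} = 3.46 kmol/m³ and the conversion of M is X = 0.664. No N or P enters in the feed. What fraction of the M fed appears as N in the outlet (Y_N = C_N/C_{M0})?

0.144

Exit C_M = C_{M0}(1−X) = 3.46×0.336 = 1.163 kmol/m³.
A CSTR operates uniformly at the exit composition, giving r_N = 0.3127 and r_P = 1.132 (each k·C_M^n at C_M = 1.163).
Fraction of consumed M going to N: r_N/(r_N+r_P) = 0.2165.
C_N = 0.2165·C_{M0}·X = 0.2165×3.46×0.664 = 0.497 kmol/m³; Y_N = C_N/C_{M0} = 0.144.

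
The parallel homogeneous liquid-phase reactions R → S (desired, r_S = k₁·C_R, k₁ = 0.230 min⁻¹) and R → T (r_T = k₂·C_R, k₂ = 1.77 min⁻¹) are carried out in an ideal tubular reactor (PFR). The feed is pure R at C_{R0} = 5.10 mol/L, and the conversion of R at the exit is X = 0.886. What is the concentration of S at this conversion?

0.520 mol/L

C_R = C_{R0}(1−X) = 0.5814 mol/L.
Both paths are first order in R, so the instantaneous fraction to S is constant: dC_S/d(−C_R) = k₁/(k₁+k₂) = 0.1150.
C_S = 0.1150·(C_{R0}−C_R) = 0.1150×4.519 = 0.520 mol/L.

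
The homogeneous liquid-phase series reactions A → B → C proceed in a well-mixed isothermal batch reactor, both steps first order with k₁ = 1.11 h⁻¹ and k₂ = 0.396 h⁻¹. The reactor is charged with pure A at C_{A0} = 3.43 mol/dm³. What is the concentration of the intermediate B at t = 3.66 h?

1.16 mol/dm³

The intermediate concentration in a first-order A→B→C sequence is C_B = k₁C_{A0}(e^(−k₁t) − e^(−k₂t))/(k₂−k₁).
e^(−k₁t) = e^(−1.11×3.66) = e^(−4.063) = 0.01720; e^(−k₂t) = e^(−1.449) = 0.2347.
C_B = 1.11×3.43/(0.396−1.11) × (0.01720−0.2347) = (-5.332)×(-0.2175) = 1.160 mol/dm³.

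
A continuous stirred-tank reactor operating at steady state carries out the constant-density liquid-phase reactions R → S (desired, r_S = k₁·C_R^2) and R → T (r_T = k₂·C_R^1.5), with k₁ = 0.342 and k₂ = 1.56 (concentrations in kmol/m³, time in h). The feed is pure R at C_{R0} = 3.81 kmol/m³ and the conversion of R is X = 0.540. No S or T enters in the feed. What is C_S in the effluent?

0.463 kmol/m³

Exit C_R = C_{R0}(1−X) = 3.81×0.460 = 1.753 kmol/m³.
In a CSTR the entire volume is at exit conditions, so r_S = 0.342×1.753^2 = 1.050 and r_T = 1.56×1.753^1.5 = 3.620.
Fraction of consumed R going to S: r_S/(r_S+r_T) = 0.2249.
C_S = 0.2249·C_{R0}·X = 0.2249×3.81×0.540 = 0.463 kmol/m³.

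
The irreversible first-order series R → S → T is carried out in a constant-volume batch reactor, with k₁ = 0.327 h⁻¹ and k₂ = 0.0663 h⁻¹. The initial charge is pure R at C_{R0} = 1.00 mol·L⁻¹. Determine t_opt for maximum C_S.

Setting dC_S/dt = 0 gives t_opt = ln(k₂/k₁)/(k₂−k₁).
= ln(0.0663/0.327)/(0.0663−0.327) = ln(0.2028)/-0.2607 = -1.596/-0.2607 = 6.12 h.

6.12 h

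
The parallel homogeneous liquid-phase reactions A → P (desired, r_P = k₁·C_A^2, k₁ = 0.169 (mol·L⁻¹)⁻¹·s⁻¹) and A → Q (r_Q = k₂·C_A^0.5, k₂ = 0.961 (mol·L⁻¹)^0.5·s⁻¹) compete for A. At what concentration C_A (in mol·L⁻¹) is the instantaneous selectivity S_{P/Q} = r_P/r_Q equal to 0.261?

S_{P/Q} = (k₁/k₂)·C_A^1.5 ⇒ C_A = (S·k₂/k₁)^(1/1.5).
= (0.261×0.961/0.169)^(0.6667) = (1.484)^(0.6667) = 1.30 mol·L⁻¹.

1.30 mol·L⁻¹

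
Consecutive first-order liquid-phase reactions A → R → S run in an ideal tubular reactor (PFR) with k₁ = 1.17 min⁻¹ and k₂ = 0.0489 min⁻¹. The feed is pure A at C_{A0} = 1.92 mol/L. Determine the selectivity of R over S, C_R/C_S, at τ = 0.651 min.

55.4

For first-order series with pure A initially, C_R(τ) = k₁C_{A0}/(k₂−k₁)·(e^(−k₁τ) − e^(−k₂τ)).
e^(−k₁τ) = e^(−1.17×0.651) = e^(−0.7617) = 0.4669; e^(−k₂τ) = e^(−0.03183) = 0.9687.
C_R = 1.17×1.92/(0.0489−1.17) × (0.4669−0.9687) = (-2.004)×(-0.5018) = 1.005 mol/L.
C_A = C_{A0}e^(−k₁τ) = 0.8964 mol/L, so C_S = C_{A0}−C_A−C_R = 0.01814 mol/L; C_R/C_S = 55.4.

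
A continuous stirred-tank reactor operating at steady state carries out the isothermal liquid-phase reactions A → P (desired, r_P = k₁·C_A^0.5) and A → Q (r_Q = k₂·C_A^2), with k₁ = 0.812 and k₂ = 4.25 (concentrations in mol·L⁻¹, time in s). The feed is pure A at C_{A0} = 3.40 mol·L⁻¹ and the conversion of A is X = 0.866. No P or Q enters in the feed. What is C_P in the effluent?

Exit C_A = C_{A0}(1−X) = 3.40×0.134 = 0.4556 mol·L⁻¹.
In a CSTR the entire volume is at exit conditions, so r_P = 0.812×0.4556^0.5 = 0.5481 and r_Q = 4.25×0.4556^2 = 0.8822.
Fraction of consumed A going to P: r_P/(r_P+r_Q) = 0.3832.
C_P = 0.3832·C_{A0}·X = 0.3832×3.40×0.866 = 1.13 mol·L⁻¹.

1.13 mol·L⁻¹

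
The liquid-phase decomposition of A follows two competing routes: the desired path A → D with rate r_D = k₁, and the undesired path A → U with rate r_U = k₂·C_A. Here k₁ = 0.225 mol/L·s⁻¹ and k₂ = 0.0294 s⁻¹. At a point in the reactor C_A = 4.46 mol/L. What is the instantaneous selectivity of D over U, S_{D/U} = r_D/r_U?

S_{D/U} = r_D/r_U = (k₁)/(k₂·C_A) = (k₁/k₂)·C_A⁻¹.
= (0.225) / (0.0294×4.460) = 0.2250/0.1311 = 1.72.
The undesired path is higher order in A, so low C_A (CSTR or dilute feed) favours D.

1.72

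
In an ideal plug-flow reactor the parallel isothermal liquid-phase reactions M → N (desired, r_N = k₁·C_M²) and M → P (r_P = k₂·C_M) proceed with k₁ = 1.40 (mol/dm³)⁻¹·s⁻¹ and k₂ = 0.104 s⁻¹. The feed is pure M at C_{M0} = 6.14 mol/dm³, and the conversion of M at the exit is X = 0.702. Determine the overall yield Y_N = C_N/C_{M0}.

C_M = C_{M0}(1−X) = 1.830 mol/dm³.
Along a PFR/batch, dC_P/dC_M = −r_P/(r_N+r_P) = −k₂/(k₂+k₁·C_M).
Integrating from C_{M0} to C_M: C_P = (0.104/1.40)·ln[(0.104+1.40·6.14)/(0.104+1.40·1.83)] = 0.07429·ln(8.700/2.666) = 0.08787 mol/dm³.
Then C_N = (C_{M0}−C_M) − C_P = 4.310 − 0.08787 = 4.222 mol/dm³.
Y_N = C_N/C_{M0} = 4.222/6.14 = 0.688.

0.688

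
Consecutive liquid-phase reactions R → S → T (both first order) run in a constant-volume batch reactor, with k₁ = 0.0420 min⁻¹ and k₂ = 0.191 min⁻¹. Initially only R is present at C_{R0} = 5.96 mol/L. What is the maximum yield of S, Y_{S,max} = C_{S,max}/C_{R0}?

0.143

Evaluating C_S at t_opt = ln(k₂/k₁)/(k₂−k₁) gives C_{S,max}/C_{R0} = (k₁/k₂)^[k₂/(k₂−k₁)].
= (0.0420/0.191)^(0.191/(0.191−0.0420)) = (0.2199)^(1.282) = 0.1435.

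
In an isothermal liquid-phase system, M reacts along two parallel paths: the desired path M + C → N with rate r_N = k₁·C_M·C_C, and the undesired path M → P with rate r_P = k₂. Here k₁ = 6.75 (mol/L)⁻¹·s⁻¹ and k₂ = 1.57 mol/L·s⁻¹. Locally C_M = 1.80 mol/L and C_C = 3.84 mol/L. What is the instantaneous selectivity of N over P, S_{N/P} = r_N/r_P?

S_{N/P} = r_N/r_P = (k₁·C_M·C_C)/(k₂) = (k₁/k₂)·C_M·C_C.
= (6.75×1.800×3.840) / (1.57) = 46.66/1.570 = 29.7.

29.7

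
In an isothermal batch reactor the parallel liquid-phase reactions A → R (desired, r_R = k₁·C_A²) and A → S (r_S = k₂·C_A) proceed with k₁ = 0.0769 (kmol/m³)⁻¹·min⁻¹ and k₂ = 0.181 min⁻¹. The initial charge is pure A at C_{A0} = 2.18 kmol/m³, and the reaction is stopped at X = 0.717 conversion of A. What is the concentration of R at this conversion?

C_A = C_{A0}(1−X) = 0.6169 kmol/m³.
Along a PFR/batch, dC_S/dC_A = −r_S/(r_R+r_S) = −k₂/(k₂+k₁·C_A).
Integrating from C_{A0} to C_A: C_S = (0.181/0.0769)·ln[(0.181+0.0769·2.18)/(0.181+0.0769·0.617)] = 2.354·ln(0.3486/0.2284) = 0.9951 kmol/m³.
Then C_R = (C_{A0}−C_A) − C_S = 1.563 − 0.9951 = 0.5680 kmol/m³.

0.568 kmol/m³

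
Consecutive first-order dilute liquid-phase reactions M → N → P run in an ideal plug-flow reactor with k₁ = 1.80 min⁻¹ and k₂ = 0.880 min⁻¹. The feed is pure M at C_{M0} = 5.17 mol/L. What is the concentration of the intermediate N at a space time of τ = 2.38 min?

1.11 mol/L

For first-order series with pure M initially, C_N(τ) = k₁C_{M0}/(k₂−k₁)·(e^(−k₁τ) − e^(−k₂τ)).
e^(−k₁τ) = e^(−1.80×2.38) = e^(−4.284) = 0.01379; e^(−k₂τ) = e^(−2.094) = 0.1231.
C_N = 1.80×5.17/(0.880−1.80) × (0.01379−0.1231) = (-10.12)×(-0.1094) = 1.106 mol/L.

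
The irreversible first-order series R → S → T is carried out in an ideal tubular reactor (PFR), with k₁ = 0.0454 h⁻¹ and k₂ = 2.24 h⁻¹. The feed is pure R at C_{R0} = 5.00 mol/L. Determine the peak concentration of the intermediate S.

For a first-order series the maximum intermediate yield is C_{S,max}/C_{R0} = (k₁/k₂)^[k₂/(k₂−k₁)].
= (0.0454/2.24)^(2.24/(2.24−0.0454)) = (0.02027)^(1.021) = 0.01870.
C_{S,max} = 0.01870×5.00 = 0.0935 mol/L.

0.0935 mol/L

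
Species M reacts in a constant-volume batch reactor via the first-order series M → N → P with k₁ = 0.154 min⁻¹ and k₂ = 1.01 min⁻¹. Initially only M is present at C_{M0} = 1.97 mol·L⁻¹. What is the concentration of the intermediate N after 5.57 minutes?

The intermediate concentration in a first-order A→B→C sequence is C_N = k₁C_{M0}(e^(−k₁t) − e^(−k₂t))/(k₂−k₁).
e^(−k₁t) = e^(−0.154×5.57) = e^(−0.8578) = 0.4241; e^(−k₂t) = e^(−5.626) = 0.003604.
C_N = 0.154×1.97/(1.01−0.154) × (0.4241−0.003604) = 0.3544×0.4205 = 0.1490 mol·L⁻¹.

0.149 mol·L⁻¹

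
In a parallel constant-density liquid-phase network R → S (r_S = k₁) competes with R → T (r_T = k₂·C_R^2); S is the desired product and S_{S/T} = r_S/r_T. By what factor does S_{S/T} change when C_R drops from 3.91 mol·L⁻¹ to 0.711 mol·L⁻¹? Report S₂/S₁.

30.2

S_{S/T} = (k₁/k₂)·C_R^-2, so S₂/S₁ = (C_{R,2}/C_{R,1})^-2.
= (0.711/3.91)^(-2) = (0.1818)^(-2) = 30.2.
Selectivity toward S rises as C_R falls — low-concentration operation is favoured.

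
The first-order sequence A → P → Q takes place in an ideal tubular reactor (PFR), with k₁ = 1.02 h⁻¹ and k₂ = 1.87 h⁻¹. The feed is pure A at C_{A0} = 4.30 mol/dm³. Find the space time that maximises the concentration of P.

0.713 h

For first-order series the maximum of C_P occurs at τ_opt = ln(k₂/k₁)/(k₂−k₁).
= ln(1.87/1.02)/(1.87−1.02) = ln(1.833)/0.8500 = 0.6061/0.8500 = 0.713 h.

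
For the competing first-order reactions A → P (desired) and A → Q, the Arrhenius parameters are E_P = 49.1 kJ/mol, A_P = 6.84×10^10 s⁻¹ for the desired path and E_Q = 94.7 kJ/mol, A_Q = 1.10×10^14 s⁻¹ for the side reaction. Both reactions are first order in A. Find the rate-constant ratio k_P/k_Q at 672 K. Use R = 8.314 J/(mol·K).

With equal orders, S_{P/Q} = k_P/k_Q = (A_P/A_Q)·exp[(E_Q−E_P)/(RT)].
(E_Q−E_P)/(RT) = (94.7−49.1)×10³/(8.314×672) = 45600/5587 = 8.162.
k_P/k_Q = (6.84×10^10/1.10×10^14)·exp(8.162) = 6.218×10^-4 × 3504 = 2.18.

2.18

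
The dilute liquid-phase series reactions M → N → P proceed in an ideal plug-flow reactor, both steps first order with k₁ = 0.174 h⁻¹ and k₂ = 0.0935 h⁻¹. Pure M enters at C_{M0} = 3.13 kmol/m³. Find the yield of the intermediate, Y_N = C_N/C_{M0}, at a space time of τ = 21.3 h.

The intermediate concentration in a first-order A→B→C sequence is C_N = k₁C_{M0}(e^(−k₁τ) − e^(−k₂τ))/(k₂−k₁).
e^(−k₁τ) = e^(−0.174×21.3) = e^(−3.706) = 0.02457; e^(−k₂τ) = e^(−1.992) = 0.1365.
C_N = 0.174×3.13/(0.0935−0.174) × (0.02457−0.1365) = (-6.765)×(-0.1119) = 0.7571 kmol/m³.
Y_N = C_N/C_{M0} = 0.7571/3.13 = 0.242.

0.242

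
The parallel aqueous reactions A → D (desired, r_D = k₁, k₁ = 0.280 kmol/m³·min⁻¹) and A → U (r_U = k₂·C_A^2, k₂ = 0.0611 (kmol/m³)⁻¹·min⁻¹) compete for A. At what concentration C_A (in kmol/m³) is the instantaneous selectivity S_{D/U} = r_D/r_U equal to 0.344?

S_{D/U} = (k₁/k₂)·C_A^-2 ⇒ C_A = (S·k₂/k₁)^(-0.5).
= (0.344×0.0611/0.280)^(-0.5) = (0.07507)^(-0.5) = 3.65 kmol/m³.

3.65 kmol/m³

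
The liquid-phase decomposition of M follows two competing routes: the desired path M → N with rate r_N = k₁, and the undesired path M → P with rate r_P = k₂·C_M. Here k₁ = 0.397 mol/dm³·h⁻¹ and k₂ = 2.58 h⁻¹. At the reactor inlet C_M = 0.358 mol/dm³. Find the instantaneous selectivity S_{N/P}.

S_{N/P} = r_N/r_P = (k₁)/(k₂·C_M) = (k₁/k₂)·C_M⁻¹.
= (0.397) / (2.58×0.3580) = 0.3970/0.9236 = 0.430.
The undesired path is higher order in M, so low C_M (CSTR or dilute feed) favours N.

0.430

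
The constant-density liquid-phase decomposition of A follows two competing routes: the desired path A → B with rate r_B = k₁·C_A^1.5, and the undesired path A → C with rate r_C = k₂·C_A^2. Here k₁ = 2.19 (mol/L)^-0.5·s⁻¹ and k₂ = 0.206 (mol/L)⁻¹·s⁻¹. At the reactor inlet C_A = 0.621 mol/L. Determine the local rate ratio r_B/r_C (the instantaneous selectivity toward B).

13.5

S_{B/C} = r_B/r_C = (k₁·C_A^1.5)/(k₂·C_A^2) = (k₁/k₂)·C_A^-0.5.
= (2.19×0.6210^1.5) / (0.206×0.6210^2) = 1.072/0.07944 = 13.5.
The undesired path is higher order in A, so low C_A (CSTR or dilute feed) favours B.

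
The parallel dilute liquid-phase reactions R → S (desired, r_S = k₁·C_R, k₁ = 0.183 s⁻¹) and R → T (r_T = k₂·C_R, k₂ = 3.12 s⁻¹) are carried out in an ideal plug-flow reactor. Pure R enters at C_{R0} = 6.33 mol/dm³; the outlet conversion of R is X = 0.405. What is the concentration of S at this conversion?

0.142 mol/dm³

C_R = C_{R0}(1−X) = 3.766 mol/dm³.
Both paths are first order in R, so the instantaneous fraction to S is constant: dC_S/d(−C_R) = k₁/(k₁+k₂) = 0.05540.
C_S = 0.05540·(C_{R0}−C_R) = 0.05540×2.564 = 0.142 mol/dm³.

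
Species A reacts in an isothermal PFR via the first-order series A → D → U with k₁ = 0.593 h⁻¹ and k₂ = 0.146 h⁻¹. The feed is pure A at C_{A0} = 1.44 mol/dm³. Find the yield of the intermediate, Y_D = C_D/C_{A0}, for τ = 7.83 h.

For first-order series with pure A initially, C_D(τ) = k₁C_{A0}/(k₂−k₁)·(e^(−k₁τ) − e^(−k₂τ)).
e^(−k₁τ) = e^(−0.593×7.83) = e^(−4.643) = 0.009627; e^(−k₂τ) = e^(−1.143) = 0.3188.
C_D = 0.593×1.44/(0.146−0.593) × (0.009627−0.3188) = (-1.910)×(-0.3092) = 0.5906 mol/dm³.
Y_D = C_D/C_{A0} = 0.5906/1.44 = 0.410.

0.410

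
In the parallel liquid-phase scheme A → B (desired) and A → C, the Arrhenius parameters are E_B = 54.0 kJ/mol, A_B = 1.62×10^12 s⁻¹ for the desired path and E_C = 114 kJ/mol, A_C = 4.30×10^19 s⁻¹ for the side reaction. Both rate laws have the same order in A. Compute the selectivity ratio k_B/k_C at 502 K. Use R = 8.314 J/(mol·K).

0.0660

Since both paths have the same order in A, the concentration cancels and S_{B/C} = k_B/k_C = (A_B/A_C)·exp[(E_C−E_B)/(RT)].
(E_C−E_B)/(RT) = (114−54.0)×10³/(8.314×502) = 60000/4174 = 14.38.
k_B/k_C = (1.62×10^12/4.30×10^19)·exp(14.38) = 3.767×10^-8 × 1.751×10^6 = 0.0660.
Since E_B < E_C, lowering the temperature improves selectivity toward B.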